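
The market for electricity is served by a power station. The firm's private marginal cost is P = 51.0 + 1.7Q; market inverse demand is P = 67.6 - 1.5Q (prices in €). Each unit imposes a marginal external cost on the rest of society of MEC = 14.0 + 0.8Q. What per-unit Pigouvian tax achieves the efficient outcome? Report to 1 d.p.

Social marginal cost = private MC + MEC = 65.0 + 2.5Q.
Set SMC = demand: 65.0 + 2.5Q = 67.6 - 1.5Q → Q* = 0.6500.
The Pigouvian tax equals MEC at Q*: 14.0 + 0.8×0.6500 = 14.5200.

tax = €14.5 per unit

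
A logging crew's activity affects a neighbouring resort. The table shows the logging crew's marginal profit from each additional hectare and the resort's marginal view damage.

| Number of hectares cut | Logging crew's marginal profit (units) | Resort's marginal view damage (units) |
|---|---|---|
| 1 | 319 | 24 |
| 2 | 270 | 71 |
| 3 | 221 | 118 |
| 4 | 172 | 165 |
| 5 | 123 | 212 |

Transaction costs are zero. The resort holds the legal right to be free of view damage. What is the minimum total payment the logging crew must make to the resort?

Efficient level: marginal profit ≥ marginal view damage through level 4, so k* = 4.
With the resort holding the right, the logging crew must at least compensate total damage at k*: 24 + 71 + 118 + 165 = 378.

378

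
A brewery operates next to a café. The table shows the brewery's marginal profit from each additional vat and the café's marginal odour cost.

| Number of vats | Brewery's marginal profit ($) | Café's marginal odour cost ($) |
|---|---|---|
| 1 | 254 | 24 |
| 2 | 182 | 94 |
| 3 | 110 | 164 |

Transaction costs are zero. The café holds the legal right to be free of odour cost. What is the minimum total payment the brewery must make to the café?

Efficient level: marginal profit ≥ marginal odour cost through level 2, so k* = 2.
With the café holding the right, the brewery must at least compensate total damage at k*: 24 + 94 = 118.

$118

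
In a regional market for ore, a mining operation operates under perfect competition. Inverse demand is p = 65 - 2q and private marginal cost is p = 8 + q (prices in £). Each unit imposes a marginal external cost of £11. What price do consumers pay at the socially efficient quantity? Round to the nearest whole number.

P = £34

Social marginal cost = private MC + MEC = 19 + q.
Set SMC = demand: 19 + q = 65 - 2q → q* = 15.3333.
Consumer price on the demand curve at q*: 65 − 2×15.3333 = 34.3334.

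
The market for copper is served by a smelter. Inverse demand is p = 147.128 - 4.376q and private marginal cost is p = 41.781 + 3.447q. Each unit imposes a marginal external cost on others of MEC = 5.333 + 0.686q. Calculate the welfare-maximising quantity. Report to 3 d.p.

Social marginal cost = private MC + MEC = 47.114 + 4.133q.
Set SMC = demand: 47.114 + 4.133q = 147.128 - 4.376q → q* = 11.7539.

q* = 11.754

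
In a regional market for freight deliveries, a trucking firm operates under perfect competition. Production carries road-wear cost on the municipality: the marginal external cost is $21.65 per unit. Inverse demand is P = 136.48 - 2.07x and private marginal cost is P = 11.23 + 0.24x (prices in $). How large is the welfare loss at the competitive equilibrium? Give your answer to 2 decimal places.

Market equilibrium (private): 11.23 + 0.24x = 136.48 - 2.07x → x_m = 54.2208.
Social marginal cost = private MC + MEC = 32.88 + 0.24x.
Set SMC = demand: 32.88 + 0.24x = 136.48 - 2.07x → x* = 44.8485.
The welfare-loss triangle has base |x_m − x*| and height MEC(x_m) (the vertical gap between SMC and demand is zero at x* and MEC at x_m).
DWL = ½ × 9.3723 × 21.6500 = 101.4551.

DWL = $101.46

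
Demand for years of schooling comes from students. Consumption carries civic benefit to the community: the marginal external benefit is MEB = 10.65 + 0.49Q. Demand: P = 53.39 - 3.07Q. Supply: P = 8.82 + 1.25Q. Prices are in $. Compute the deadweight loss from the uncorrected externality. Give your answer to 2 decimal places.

Market equilibrium (private): 8.82 + 1.25Q = 53.39 - 3.07Q → Q_m = 10.3171.
Social marginal benefit = demand + MEB = 64.04 - 2.58Q.
Set SMB = MC: 64.04 - 2.58Q = 8.82 + 1.25Q → Q* = 14.4178.
Height of the DWL triangle at Q_m is SMB(Q_m) − MC(Q_m) = MEB(Q_m) = 15.7054.
DWL = ½ × 4.1007 × 15.7054 = 32.2016.

DWL = $32.20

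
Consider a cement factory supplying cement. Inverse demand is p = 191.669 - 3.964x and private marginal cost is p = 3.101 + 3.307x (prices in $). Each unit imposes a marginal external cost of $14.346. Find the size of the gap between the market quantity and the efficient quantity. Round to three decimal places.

Market equilibrium (private): 3.101 + 3.307x = 191.669 - 3.964x → x_m = 25.9343.
Social marginal cost = private MC + MEC = 17.447 + 3.307x.
Set SMC = demand: 17.447 + 3.307x = 191.669 - 3.964x → x* = 23.9612.
Gap = |25.9343 − 23.9612| = 1.9731.

1.973 units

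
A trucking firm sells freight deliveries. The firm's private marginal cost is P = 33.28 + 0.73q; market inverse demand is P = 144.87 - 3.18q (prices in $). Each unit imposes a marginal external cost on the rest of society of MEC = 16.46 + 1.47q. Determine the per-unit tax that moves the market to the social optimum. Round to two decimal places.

Social marginal cost = private MC + MEC = 49.74 + 2.20q.
Set SMC = demand: 49.74 + 2.20q = 144.87 - 3.18q → q* = 17.6822.
The Pigouvian tax equals MEC at q*: 16.46 + 1.47×17.6822 = 42.4528.

tax = $42.45 per unit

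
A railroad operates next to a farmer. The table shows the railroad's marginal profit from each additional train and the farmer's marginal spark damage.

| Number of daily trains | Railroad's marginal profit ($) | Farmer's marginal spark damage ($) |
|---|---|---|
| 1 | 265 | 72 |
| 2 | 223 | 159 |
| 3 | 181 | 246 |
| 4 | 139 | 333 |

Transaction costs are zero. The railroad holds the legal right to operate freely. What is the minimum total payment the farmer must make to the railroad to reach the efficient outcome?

$320

Left alone the railroad would choose level 4 (marginal profit stays positive).
Efficient level: k* = 2 (marginal profit ≥ marginal spark damage through 2).
The farmer must at least cover the railroad's forgone profit from cutting 4→2: 181 + 139 = 320.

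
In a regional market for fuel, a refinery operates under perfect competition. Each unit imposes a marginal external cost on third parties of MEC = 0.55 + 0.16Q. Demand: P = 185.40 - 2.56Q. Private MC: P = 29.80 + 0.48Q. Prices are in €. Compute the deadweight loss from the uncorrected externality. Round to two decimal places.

DWL = €11.93

Market equilibrium (private): 29.80 + 0.48Q = 185.40 - 2.56Q → Q_m = 51.1842.
Social marginal cost = private MC + MEC = 30.35 + 0.64Q.
Set SMC = demand: 30.35 + 0.64Q = 185.40 - 2.56Q → Q* = 48.4531.
Height of the DWL triangle at Q_m is SMC(Q_m) − demand(Q_m) = MEC(Q_m) = 8.7395.
DWL = ½ × 2.7311 × 8.7395 = 11.9342.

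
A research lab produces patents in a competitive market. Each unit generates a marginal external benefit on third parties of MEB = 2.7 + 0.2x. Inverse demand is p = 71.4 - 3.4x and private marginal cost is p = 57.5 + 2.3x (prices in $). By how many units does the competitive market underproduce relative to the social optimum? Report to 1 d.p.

0.6 units

Market equilibrium (private): 57.5 + 2.3x = 71.4 - 3.4x → x_m = 2.4386.
Social marginal cost = private MC − MEB = 54.8 + 2.1x.
Set SMC = demand: 54.8 + 2.1x = 71.4 - 3.4x → x* = 3.0182.
Gap = |2.4386 − 3.0182| = 0.5796.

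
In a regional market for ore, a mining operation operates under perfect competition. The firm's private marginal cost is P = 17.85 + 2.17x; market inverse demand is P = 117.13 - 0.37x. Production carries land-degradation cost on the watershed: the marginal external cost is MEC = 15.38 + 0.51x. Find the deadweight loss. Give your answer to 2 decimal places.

DWL = 204.44

Market equilibrium (private): 17.85 + 2.17x = 117.13 - 0.37x → x_m = 39.0866.
Social marginal cost = private MC + MEC = 33.23 + 2.68x.
Set SMC = demand: 33.23 + 2.68x = 117.13 - 0.37x → x* = 27.5082.
Height of the DWL triangle at x_m is SMC(x_m) − demand(x_m) = MEC(x_m) = 35.3142.
DWL = ½ × 11.5784 × 35.3142 = 204.4410.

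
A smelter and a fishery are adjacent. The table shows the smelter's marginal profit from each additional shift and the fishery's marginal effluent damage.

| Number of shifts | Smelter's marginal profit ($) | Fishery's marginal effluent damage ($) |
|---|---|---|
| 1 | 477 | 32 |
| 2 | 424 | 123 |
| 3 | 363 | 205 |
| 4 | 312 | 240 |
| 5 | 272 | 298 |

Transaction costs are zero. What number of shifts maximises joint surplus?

Bargaining reaches the level where marginal profit last exceeds marginal effluent damage.
That holds through level 4 (312 ≥ 240) but not at 5 (272 < 298).

4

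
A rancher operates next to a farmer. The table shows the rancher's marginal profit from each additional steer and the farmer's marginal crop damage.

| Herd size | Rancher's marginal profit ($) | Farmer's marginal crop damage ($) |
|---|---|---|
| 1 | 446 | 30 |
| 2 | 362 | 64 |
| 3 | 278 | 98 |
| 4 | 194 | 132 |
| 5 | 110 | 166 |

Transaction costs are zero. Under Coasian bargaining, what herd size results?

4

Bargaining reaches the level where marginal profit last exceeds marginal crop damage.
That holds through level 4 (194 ≥ 132) but not at 5 (110 < 166).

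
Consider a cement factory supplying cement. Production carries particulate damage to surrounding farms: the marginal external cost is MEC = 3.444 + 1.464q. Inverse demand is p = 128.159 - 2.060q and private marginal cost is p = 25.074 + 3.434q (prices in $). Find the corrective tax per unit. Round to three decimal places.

tax = $24.409 per unit

Social marginal cost = private MC + MEC = 28.518 + 4.898q.
Set SMC = demand: 28.518 + 4.898q = 128.159 - 2.060q → q* = 14.3204.
The Pigouvian tax equals MEC at q*: 3.444 + 1.464×14.3204 = 24.4091.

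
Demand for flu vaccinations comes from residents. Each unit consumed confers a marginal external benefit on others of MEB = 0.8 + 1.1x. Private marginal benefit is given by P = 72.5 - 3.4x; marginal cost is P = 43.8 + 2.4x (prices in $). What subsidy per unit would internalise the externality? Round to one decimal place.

subsidy = $7.7 per unit

Social marginal benefit = demand + MEB = 73.3 - 2.3x.
Set SMB = MC: 73.3 - 2.3x = 43.8 + 2.4x → x* = 6.2766.
The Pigouvian subsidy equals MEB at x*: 0.8 + 1.1×6.2766 = 7.7043.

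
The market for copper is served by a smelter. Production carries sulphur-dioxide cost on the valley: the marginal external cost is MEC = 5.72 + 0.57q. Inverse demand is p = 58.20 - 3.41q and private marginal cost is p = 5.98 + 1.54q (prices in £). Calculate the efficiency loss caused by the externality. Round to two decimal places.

DWL = £12.47

Market equilibrium (private): 5.98 + 1.54q = 58.20 - 3.41q → q_m = 10.5495.
Social marginal cost = private MC + MEC = 11.70 + 2.11q.
Set SMC = demand: 11.70 + 2.11q = 58.20 - 3.41q → q* = 8.4239.
Between q* and q_m the wedge SMC − demand runs linearly from 0 to MEC(q_m), so the loss is a triangle.
DWL = ½ × 2.1256 × 11.7332 = 12.4700.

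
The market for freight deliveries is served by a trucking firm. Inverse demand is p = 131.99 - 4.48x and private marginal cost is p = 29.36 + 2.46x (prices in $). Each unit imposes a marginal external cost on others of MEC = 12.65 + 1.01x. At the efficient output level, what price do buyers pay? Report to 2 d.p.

P = $81.28

Social marginal cost = private MC + MEC = 42.01 + 3.47x.
Set SMC = demand: 42.01 + 3.47x = 131.99 - 4.48x → x* = 11.3182.
Consumer price on the demand curve at x*: 131.99 − 4.48×11.3182 = 81.2845.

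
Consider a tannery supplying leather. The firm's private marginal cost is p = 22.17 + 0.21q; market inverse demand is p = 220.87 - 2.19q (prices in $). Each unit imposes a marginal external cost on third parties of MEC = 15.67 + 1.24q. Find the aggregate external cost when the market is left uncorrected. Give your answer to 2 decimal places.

Market equilibrium (private): 22.17 + 0.21q = 220.87 - 2.19q → q_m = 82.7917.
Total external cost = ∫₀^{q_m} (15.67 + 1.24q) dq = 15.67×82.7917 + ½×1.24×82.7917² = 5547.1146.

$5547.11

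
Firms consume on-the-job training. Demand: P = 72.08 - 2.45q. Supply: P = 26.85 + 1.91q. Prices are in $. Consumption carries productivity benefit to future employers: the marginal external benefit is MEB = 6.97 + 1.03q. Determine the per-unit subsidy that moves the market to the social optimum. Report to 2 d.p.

subsidy = $23.12 per unit

Social marginal benefit = demand + MEB = 79.05 - 1.42q.
Set SMB = MC: 79.05 - 1.42q = 26.85 + 1.91q → q* = 15.6757.
The Pigouvian subsidy equals MEB at q*: 6.97 + 1.03×15.6757 = 23.1160.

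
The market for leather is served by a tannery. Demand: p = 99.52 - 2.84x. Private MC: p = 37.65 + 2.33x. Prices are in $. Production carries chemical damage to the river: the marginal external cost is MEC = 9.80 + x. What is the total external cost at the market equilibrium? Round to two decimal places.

Market equilibrium (private): 37.65 + 2.33x = 99.52 - 2.84x → x_m = 11.9671.
Total external cost = ∫₀^{x_m} (9.80 + 1.00x) dx = 9.80×11.9671 + ½×1.00×11.9671² = 188.8833.

$188.88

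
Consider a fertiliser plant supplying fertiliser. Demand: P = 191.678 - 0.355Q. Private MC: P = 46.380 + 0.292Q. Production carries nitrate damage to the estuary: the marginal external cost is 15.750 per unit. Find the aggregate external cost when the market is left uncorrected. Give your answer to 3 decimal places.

3537.007

Market equilibrium (private): 46.380 + 0.292Q = 191.678 - 0.355Q → Q_m = 224.5719.
Total external cost = MEC × Q_m = 15.750 × 224.5719 = 3537.0074.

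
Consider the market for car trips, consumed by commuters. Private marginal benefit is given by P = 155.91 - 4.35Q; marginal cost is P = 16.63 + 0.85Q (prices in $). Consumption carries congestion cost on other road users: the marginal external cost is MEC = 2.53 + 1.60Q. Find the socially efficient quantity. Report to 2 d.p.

Q* = 20.11

Social marginal benefit = demand − MEC = 153.38 - 5.95Q.
Set SMB = MC: 153.38 - 5.95Q = 16.63 + 0.85Q → Q* = 20.1103.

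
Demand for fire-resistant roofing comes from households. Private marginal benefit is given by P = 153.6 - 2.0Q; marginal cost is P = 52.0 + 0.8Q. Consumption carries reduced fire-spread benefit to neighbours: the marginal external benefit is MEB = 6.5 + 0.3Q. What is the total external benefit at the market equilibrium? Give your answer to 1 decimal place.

Market equilibrium (private): 52.0 + 0.8Q = 153.6 - 2.0Q → Q_m = 36.2857.
Total external benefit = ∫₀^{Q_m} (6.5 + 0.3Q) dQ = 6.5×36.2857 + ½×0.3×36.2857² = 433.3549.

433.4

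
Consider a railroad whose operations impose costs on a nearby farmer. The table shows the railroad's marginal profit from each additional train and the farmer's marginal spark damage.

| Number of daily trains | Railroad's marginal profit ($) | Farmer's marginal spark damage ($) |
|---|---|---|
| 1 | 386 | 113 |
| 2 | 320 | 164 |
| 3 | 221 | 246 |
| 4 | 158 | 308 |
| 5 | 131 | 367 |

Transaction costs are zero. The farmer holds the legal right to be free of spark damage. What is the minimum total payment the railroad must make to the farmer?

Efficient level: marginal profit ≥ marginal spark damage through level 2, so k* = 2.
With the farmer holding the right, the railroad must at least compensate total damage at k*: 113 + 164 = 277.

$277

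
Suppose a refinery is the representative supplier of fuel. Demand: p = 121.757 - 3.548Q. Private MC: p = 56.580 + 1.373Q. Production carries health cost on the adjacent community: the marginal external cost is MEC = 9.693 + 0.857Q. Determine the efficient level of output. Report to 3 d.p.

Q* = 9.603

Social marginal cost = private MC + MEC = 66.273 + 2.230Q.
Set SMC = demand: 66.273 + 2.230Q = 121.757 - 3.548Q → Q* = 9.6026.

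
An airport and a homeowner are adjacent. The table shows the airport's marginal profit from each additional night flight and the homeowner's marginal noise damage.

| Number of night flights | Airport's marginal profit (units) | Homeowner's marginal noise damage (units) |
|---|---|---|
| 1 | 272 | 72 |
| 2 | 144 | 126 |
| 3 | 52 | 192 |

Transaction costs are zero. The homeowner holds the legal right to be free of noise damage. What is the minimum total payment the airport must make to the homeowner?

198

Efficient level: marginal profit ≥ marginal noise damage through level 2, so k* = 2.
With the homeowner holding the right, the airport must at least compensate total damage at k*: 72 + 126 = 198.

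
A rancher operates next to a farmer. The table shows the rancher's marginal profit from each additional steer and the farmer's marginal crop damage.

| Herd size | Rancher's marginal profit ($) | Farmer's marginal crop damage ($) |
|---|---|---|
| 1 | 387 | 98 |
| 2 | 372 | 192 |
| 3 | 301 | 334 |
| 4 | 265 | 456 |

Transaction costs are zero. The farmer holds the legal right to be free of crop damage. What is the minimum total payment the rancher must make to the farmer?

Efficient level: marginal profit ≥ marginal crop damage through level 2, so k* = 2.
With the farmer holding the right, the rancher must at least compensate total damage at k*: 98 + 192 = 290.

$290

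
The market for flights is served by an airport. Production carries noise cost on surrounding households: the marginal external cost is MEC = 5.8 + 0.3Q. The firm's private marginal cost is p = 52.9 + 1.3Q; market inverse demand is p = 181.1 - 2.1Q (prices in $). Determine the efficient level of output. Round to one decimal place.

Q* = 33.1

Social marginal cost = private MC + MEC = 58.7 + 1.6Q.
Set SMC = demand: 58.7 + 1.6Q = 181.1 - 2.1Q → Q* = 33.0811.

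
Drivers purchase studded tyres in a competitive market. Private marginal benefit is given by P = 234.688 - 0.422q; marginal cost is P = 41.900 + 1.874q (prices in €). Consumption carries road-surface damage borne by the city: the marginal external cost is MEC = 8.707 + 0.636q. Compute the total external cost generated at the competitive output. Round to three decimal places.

€2973.140

Market equilibrium (private): 41.900 + 1.874q = 234.688 - 0.422q → q_m = 83.9669.
Total external cost = ∫₀^{q_m} (8.707 + 0.636q) dq = 8.707×83.9669 + ½×0.636×83.9669² = 2973.1398.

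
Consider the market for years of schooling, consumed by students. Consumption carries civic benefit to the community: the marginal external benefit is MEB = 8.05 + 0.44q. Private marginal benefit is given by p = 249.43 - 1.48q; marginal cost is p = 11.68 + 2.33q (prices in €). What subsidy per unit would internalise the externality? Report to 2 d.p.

Social marginal benefit = demand + MEB = 257.48 - 1.04q.
Set SMB = MC: 257.48 - 1.04q = 11.68 + 2.33q → q* = 72.9377.
The Pigouvian subsidy equals MEB at q*: 8.05 + 0.44×72.9377 = 40.1426.

subsidy = €40.14 per unit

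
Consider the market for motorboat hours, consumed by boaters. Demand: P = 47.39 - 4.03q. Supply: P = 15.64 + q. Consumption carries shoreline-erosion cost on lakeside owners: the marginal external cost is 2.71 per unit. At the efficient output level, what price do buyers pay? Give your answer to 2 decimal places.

Social marginal benefit = demand − MEC = 44.68 - 4.03q.
Set SMB = MC: 44.68 - 4.03q = 15.64 + q → q* = 5.7734.
Consumer price on the demand curve at q*: 47.39 − 4.03×5.7734 = 24.1232.

P = 24.12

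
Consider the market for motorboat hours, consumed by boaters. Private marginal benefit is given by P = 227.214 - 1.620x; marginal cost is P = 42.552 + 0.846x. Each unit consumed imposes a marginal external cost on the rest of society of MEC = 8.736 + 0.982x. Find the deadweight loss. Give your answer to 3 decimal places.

DWL = 981.521

Market equilibrium (private): 42.552 + 0.846x = 227.214 - 1.620x → x_m = 74.8832.
Social marginal benefit = demand − MEC = 218.478 - 2.602x.
Set SMB = MC: 218.478 - 2.602x = 42.552 + 0.846x → x* = 51.0226.
Between x* and x_m the wedge MC − SMB runs linearly from 0 to MEC(x_m), so the loss is a triangle.
DWL = ½ × 23.8606 × 82.2713 = 981.5213.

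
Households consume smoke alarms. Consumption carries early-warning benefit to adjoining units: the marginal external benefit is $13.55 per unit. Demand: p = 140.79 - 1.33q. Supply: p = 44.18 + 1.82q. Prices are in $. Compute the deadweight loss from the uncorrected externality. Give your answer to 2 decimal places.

Market equilibrium (private): 44.18 + 1.82q = 140.79 - 1.33q → q_m = 30.6698.
Social marginal benefit = demand + MEB = 154.34 - 1.33q.
Set SMB = MC: 154.34 - 1.33q = 44.18 + 1.82q → q* = 34.9714.
Height of the DWL triangle at q_m is SMB(q_m) − MC(q_m) = MEB(q_m) = 13.5500.
DWL = ½ × 4.3016 × 13.5500 = 29.1433.

DWL = $29.14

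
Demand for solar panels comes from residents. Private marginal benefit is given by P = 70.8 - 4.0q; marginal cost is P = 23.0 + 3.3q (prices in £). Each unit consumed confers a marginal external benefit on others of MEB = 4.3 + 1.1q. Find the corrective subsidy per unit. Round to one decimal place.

Social marginal benefit = demand + MEB = 75.1 - 2.9q.
Set SMB = MC: 75.1 - 2.9q = 23.0 + 3.3q → q* = 8.4032.
The Pigouvian subsidy equals MEB at q*: 4.3 + 1.1×8.4032 = 13.5435.

subsidy = £13.5 per unit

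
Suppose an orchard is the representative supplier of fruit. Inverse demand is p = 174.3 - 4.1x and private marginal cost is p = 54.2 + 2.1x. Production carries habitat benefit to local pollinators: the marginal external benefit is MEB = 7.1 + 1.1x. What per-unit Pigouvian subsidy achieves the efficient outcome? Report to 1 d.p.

Social marginal cost = private MC − MEB = 47.1 + x.
Set SMC = demand: 47.1 + x = 174.3 - 4.1x → x* = 24.9412.
The Pigouvian subsidy equals MEB at x*: 7.1 + 1.1×24.9412 = 34.5353.

subsidy = 34.5 per unit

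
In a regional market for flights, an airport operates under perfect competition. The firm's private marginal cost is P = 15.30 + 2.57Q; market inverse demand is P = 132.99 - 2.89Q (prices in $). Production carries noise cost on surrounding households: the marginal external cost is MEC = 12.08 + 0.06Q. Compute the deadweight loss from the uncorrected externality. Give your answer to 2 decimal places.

Market equilibrium (private): 15.30 + 2.57Q = 132.99 - 2.89Q → Q_m = 21.5549.
Social marginal cost = private MC + MEC = 27.38 + 2.63Q.
Set SMC = demand: 27.38 + 2.63Q = 132.99 - 2.89Q → Q* = 19.1322.
Between Q* and Q_m the wedge SMC − demand runs linearly from 0 to MEC(Q_m), so the loss is a triangle.
DWL = ½ × 2.4227 × 13.3733 = 16.1997.

DWL = $16.20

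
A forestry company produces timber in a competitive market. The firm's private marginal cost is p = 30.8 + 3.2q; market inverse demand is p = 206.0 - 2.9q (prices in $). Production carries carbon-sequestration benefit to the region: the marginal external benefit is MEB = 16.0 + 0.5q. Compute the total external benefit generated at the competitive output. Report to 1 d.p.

Market equilibrium (private): 30.8 + 3.2q = 206.0 - 2.9q → q_m = 28.7213.
Total external benefit = ∫₀^{q_m} (16.0 + 0.5q) dq = 16.0×28.7213 + ½×0.5×28.7213² = 665.7691.

$665.8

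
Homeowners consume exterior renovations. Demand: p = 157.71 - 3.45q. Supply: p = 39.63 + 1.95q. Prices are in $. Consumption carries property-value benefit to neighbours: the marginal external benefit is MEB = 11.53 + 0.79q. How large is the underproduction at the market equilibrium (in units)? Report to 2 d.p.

Market equilibrium (private): 39.63 + 1.95q = 157.71 - 3.45q → q_m = 21.8667.
Social marginal benefit = demand + MEB = 169.24 - 2.66q.
Set SMB = MC: 169.24 - 2.66q = 39.63 + 1.95q → q* = 28.1150.
Gap = |21.8667 − 28.1150| = 6.2483.

6.25 units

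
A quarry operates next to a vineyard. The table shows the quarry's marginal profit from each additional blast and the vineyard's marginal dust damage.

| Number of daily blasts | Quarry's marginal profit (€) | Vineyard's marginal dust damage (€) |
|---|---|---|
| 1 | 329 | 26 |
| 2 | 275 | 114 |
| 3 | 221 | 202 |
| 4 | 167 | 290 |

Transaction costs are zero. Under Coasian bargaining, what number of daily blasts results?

3

Bargaining reaches the level where marginal profit last exceeds marginal dust damage.
That holds through level 3 (221 ≥ 202) but not at 4 (167 < 290).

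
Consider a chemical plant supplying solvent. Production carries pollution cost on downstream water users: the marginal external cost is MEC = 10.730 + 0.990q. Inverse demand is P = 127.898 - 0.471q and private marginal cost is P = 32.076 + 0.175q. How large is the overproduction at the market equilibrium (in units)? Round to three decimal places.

Market equilibrium (private): 32.076 + 0.175q = 127.898 - 0.471q → q_m = 148.3313.
Social marginal cost = private MC + MEC = 42.806 + 1.165q.
Set SMC = demand: 42.806 + 1.165q = 127.898 - 0.471q → q* = 52.0122.
Gap = |148.3313 − 52.0122| = 96.3191.

96.319 units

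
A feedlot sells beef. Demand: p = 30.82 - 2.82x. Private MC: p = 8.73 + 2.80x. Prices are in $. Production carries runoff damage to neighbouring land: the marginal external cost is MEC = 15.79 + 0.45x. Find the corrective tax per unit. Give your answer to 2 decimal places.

tax = $16.26 per unit

Social marginal cost = private MC + MEC = 24.52 + 3.25x.
Set SMC = demand: 24.52 + 3.25x = 30.82 - 2.82x → x* = 1.0379.
The Pigouvian tax equals MEC at x*: 15.79 + 0.45×1.0379 = 16.2571.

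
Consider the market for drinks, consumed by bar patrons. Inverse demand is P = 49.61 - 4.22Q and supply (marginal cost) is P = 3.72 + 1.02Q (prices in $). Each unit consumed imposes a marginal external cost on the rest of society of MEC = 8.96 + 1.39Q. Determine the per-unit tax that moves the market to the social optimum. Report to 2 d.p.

tax = $16.70 per unit

Social marginal benefit = demand − MEC = 40.65 - 5.61Q.
Set SMB = MC: 40.65 - 5.61Q = 3.72 + 1.02Q → Q* = 5.5701.
The Pigouvian tax equals MEC at Q*: 8.96 + 1.39×5.5701 = 16.7024.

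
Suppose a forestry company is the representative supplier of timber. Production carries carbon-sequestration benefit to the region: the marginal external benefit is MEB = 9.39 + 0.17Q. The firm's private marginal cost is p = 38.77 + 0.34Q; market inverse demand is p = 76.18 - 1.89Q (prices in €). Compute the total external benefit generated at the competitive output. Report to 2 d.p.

€181.45

Market equilibrium (private): 38.77 + 0.34Q = 76.18 - 1.89Q → Q_m = 16.7758.
Total external benefit = ∫₀^{Q_m} (9.39 + 0.17Q) dQ = 9.39×16.7758 + ½×0.17×16.7758² = 181.4461.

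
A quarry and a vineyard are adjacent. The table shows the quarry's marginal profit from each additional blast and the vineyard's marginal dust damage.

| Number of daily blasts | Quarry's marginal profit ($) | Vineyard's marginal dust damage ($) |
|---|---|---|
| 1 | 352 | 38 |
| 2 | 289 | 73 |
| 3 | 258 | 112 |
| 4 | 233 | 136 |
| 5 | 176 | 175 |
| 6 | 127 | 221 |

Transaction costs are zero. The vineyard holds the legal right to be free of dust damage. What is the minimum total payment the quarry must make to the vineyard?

Efficient level: marginal profit ≥ marginal dust damage through level 5, so k* = 5.
With the vineyard holding the right, the quarry must at least compensate total damage at k*: 38 + 73 + 112 + 136 + 175 = 534.

$534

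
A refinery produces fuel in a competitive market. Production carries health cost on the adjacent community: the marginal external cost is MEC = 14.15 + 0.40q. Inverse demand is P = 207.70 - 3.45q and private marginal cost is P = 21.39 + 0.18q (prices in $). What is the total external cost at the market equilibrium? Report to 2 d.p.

Market equilibrium (private): 21.39 + 0.18q = 207.70 - 3.45q → q_m = 51.3251.
Total external cost = ∫₀^{q_m} (14.15 + 0.40q) dq = 14.15×51.3251 + ½×0.40×51.3251² = 1253.1033.

$1253.10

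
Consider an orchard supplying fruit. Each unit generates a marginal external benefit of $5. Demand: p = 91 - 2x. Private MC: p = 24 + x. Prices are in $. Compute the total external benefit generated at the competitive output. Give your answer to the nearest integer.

$112

Market equilibrium (private): 24 + x = 91 - 2x → x_m = 22.3333.
Total external benefit = MEB × x_m = 5 × 22.3333 = 111.6665.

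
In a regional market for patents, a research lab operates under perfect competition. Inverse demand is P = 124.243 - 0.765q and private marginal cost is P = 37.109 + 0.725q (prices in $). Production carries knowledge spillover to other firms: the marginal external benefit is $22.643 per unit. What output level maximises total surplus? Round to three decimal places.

Social marginal cost = private MC − MEB = 14.466 + 0.725q.
Set SMC = demand: 14.466 + 0.725q = 124.243 - 0.765q → q* = 73.6758.

q* = 73.676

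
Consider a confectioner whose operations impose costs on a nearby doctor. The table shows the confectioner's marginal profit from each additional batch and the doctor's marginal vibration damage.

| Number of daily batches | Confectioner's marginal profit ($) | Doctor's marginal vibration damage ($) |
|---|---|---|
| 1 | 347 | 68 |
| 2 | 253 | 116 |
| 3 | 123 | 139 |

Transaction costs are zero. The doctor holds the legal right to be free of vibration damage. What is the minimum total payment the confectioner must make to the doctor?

Efficient level: marginal profit ≥ marginal vibration damage through level 2, so k* = 2.
With the doctor holding the right, the confectioner must at least compensate total damage at k*: 68 + 116 = 184.

$184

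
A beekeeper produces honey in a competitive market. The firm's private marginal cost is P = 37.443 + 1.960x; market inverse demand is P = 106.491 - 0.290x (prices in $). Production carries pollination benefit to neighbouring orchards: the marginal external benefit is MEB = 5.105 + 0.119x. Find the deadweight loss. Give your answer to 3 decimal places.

Market equilibrium (private): 37.443 + 1.960x = 106.491 - 0.290x → x_m = 30.6880.
Social marginal cost = private MC − MEB = 32.338 + 1.841x.
Set SMC = demand: 32.338 + 1.841x = 106.491 - 0.290x → x* = 34.7973.
Height of the DWL triangle at x_m is demand(x_m) − SMC(x_m) = MEB(x_m) = 8.7569.
DWL = ½ × 4.1093 × 8.7569 = 17.9924.

DWL = $17.992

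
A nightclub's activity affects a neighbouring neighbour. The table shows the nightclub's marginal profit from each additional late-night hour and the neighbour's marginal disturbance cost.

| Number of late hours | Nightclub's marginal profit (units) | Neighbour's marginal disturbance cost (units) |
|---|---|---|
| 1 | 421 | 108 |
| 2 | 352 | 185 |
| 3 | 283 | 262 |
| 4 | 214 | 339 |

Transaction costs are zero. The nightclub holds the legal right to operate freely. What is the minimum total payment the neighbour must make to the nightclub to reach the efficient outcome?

Left alone the nightclub would choose level 4 (marginal profit stays positive).
Efficient level: k* = 3 (marginal profit ≥ marginal disturbance cost through 3).
The neighbour must at least cover the nightclub's forgone profit from cutting 4→3: 214 = 214.

214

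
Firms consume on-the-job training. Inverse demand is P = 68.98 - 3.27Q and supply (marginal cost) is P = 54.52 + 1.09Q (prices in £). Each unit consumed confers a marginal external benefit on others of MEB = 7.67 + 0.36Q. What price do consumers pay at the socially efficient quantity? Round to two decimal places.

Social marginal benefit = demand + MEB = 76.65 - 2.91Q.
Set SMB = MC: 76.65 - 2.91Q = 54.52 + 1.09Q → Q* = 5.5325.
Consumer price on the demand curve at Q*: 68.98 − 3.27×5.5325 = 50.8887.

P = £50.89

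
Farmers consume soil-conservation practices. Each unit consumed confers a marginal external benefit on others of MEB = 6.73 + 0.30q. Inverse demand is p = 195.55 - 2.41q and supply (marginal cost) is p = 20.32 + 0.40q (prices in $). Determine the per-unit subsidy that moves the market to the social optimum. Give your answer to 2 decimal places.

subsidy = $28.48 per unit

Social marginal benefit = demand + MEB = 202.28 - 2.11q.
Set SMB = MC: 202.28 - 2.11q = 20.32 + 0.40q → q* = 72.4940.
The Pigouvian subsidy equals MEB at q*: 6.73 + 0.30×72.4940 = 28.4782.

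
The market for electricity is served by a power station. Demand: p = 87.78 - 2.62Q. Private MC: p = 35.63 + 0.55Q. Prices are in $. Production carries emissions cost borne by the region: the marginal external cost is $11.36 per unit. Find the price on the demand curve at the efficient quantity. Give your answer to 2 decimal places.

Social marginal cost = private MC + MEC = 46.99 + 0.55Q.
Set SMC = demand: 46.99 + 0.55Q = 87.78 - 2.62Q → Q* = 12.8675.
Consumer price on the demand curve at Q*: 87.78 − 2.62×12.8675 = 54.0672.

P = $54.07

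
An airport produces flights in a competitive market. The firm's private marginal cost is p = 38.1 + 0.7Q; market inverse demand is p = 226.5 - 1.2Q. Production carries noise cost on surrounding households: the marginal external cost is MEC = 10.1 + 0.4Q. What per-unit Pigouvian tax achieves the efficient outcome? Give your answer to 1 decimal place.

tax = 41.1 per unit

Social marginal cost = private MC + MEC = 48.2 + 1.1Q.
Set SMC = demand: 48.2 + 1.1Q = 226.5 - 1.2Q → Q* = 77.5217.
The Pigouvian tax equals MEC at Q*: 10.1 + 0.4×77.5217 = 41.1087.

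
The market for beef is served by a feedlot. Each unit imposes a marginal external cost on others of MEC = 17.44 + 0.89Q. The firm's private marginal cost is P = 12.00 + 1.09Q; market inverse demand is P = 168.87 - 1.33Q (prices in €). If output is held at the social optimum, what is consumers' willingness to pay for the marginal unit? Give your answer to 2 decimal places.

Social marginal cost = private MC + MEC = 29.44 + 1.98Q.
Set SMC = demand: 29.44 + 1.98Q = 168.87 - 1.33Q → Q* = 42.1239.
Consumer price on the demand curve at Q*: 168.87 − 1.33×42.1239 = 112.8452.

P = €112.85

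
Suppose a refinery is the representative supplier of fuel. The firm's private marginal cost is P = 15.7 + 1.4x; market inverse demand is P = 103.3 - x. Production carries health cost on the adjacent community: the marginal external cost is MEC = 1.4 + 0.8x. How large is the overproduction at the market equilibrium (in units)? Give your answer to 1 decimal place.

9.6 units

Market equilibrium (private): 15.7 + 1.4x = 103.3 - x → x_m = 36.5000.
Social marginal cost = private MC + MEC = 17.1 + 2.2x.
Set SMC = demand: 17.1 + 2.2x = 103.3 - x → x* = 26.9375.
Gap = |36.5000 − 26.9375| = 9.5625.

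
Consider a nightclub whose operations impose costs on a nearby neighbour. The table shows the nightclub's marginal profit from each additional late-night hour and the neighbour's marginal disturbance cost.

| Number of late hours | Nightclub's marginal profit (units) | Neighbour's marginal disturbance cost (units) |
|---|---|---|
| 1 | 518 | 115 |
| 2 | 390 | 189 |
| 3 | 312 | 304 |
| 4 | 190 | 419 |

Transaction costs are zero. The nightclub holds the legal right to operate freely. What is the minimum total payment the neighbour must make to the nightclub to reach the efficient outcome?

190

Left alone the nightclub would choose level 4 (marginal profit stays positive).
Efficient level: k* = 3 (marginal profit ≥ marginal disturbance cost through 3).
The neighbour must at least cover the nightclub's forgone profit from cutting 4→3: 190 = 190.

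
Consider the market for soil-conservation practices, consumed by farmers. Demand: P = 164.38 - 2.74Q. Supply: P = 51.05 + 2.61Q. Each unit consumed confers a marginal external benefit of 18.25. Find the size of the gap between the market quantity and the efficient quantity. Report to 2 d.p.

Market equilibrium (private): 51.05 + 2.61Q = 164.38 - 2.74Q → Q_m = 21.1832.
Social marginal benefit = demand + MEB = 182.63 - 2.74Q.
Set SMB = MC: 182.63 - 2.74Q = 51.05 + 2.61Q → Q* = 24.5944.
Gap = |21.1832 − 24.5944| = 3.4112.

3.41 units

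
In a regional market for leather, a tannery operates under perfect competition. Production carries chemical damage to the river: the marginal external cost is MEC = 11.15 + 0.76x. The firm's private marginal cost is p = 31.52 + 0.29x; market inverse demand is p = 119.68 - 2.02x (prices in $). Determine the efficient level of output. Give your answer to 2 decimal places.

Social marginal cost = private MC + MEC = 42.67 + 1.05x.
Set SMC = demand: 42.67 + 1.05x = 119.68 - 2.02x → x* = 25.0847.

x* = 25.08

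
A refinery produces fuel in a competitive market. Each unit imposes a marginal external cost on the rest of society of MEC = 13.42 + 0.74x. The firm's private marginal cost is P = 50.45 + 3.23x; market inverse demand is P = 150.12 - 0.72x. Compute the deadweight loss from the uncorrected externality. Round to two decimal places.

DWL = 109.80

Market equilibrium (private): 50.45 + 3.23x = 150.12 - 0.72x → x_m = 25.2329.
Social marginal cost = private MC + MEC = 63.87 + 3.97x.
Set SMC = demand: 63.87 + 3.97x = 150.12 - 0.72x → x* = 18.3902.
Height of the DWL triangle at x_m is SMC(x_m) − demand(x_m) = MEC(x_m) = 32.0924.
DWL = ½ × 6.8427 × 32.0924 = 109.7993.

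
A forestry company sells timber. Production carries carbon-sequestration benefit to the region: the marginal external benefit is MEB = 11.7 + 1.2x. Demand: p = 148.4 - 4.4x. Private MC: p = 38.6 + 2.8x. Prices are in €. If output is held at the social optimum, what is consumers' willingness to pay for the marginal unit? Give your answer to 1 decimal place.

P = €59.3

Social marginal cost = private MC − MEB = 26.9 + 1.6x.
Set SMC = demand: 26.9 + 1.6x = 148.4 - 4.4x → x* = 20.2500.
Consumer price on the demand curve at x*: 148.4 − 4.4×20.2500 = 59.3000.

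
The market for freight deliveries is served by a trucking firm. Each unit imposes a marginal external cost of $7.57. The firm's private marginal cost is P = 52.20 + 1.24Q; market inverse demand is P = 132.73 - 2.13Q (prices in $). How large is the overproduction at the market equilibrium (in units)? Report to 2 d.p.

2.25 units

Market equilibrium (private): 52.20 + 1.24Q = 132.73 - 2.13Q → Q_m = 23.8961.
Social marginal cost = private MC + MEC = 59.77 + 1.24Q.
Set SMC = demand: 59.77 + 1.24Q = 132.73 - 2.13Q → Q* = 21.6499.
Gap = |23.8961 − 21.6499| = 2.2462.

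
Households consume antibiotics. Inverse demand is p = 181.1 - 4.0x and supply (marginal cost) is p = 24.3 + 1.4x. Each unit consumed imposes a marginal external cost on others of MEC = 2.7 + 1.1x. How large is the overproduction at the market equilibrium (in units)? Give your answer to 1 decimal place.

Market equilibrium (private): 24.3 + 1.4x = 181.1 - 4.0x → x_m = 29.0370.
Social marginal benefit = demand − MEC = 178.4 - 5.1x.
Set SMB = MC: 178.4 - 5.1x = 24.3 + 1.4x → x* = 23.7077.
Gap = |29.0370 − 23.7077| = 5.3293.

5.3 units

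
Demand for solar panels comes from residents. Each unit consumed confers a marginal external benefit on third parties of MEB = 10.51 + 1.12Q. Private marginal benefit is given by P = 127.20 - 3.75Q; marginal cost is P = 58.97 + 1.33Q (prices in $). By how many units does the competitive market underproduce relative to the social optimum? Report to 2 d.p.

Market equilibrium (private): 58.97 + 1.33Q = 127.20 - 3.75Q → Q_m = 13.4311.
Social marginal benefit = demand + MEB = 137.71 - 2.63Q.
Set SMB = MC: 137.71 - 2.63Q = 58.97 + 1.33Q → Q* = 19.8838.
Gap = |13.4311 − 19.8838| = 6.4527.

6.45 units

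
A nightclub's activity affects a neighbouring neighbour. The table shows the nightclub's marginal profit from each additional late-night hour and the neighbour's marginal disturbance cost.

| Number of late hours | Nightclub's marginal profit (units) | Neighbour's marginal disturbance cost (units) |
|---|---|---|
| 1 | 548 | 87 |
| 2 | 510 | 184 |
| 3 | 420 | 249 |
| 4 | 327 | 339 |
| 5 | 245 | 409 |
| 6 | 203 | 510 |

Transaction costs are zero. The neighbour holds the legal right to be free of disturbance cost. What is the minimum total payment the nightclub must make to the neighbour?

520

Efficient level: marginal profit ≥ marginal disturbance cost through level 3, so k* = 3.
With the neighbour holding the right, the nightclub must at least compensate total damage at k*: 87 + 184 + 249 = 520.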